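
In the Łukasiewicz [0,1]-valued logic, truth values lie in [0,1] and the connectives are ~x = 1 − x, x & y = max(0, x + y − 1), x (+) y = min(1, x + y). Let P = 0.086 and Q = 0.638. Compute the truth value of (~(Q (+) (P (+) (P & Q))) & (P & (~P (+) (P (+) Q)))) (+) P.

0.086

P & Q = max(0, 0.086 + 0.638 − 1) = max(0, -0.276) = 0.000
P (+) (P & Q) = min(1, 0.086 + 0.000) = min(1, 0.086) = 0.086
Q (+) (P (+) (P & Q)) = min(1, 0.638 + 0.086) = min(1, 0.724) = 0.724
~(Q (+) (P (+) (P & Q))) = 1 − 0.724 = 0.276
~P = 1 − 0.086 = 0.914
P (+) Q = min(1, 0.086 + 0.638) = min(1, 0.724) = 0.724
~P (+) (P (+) Q) = min(1, 0.914 + 0.724) = min(1, 1.638) = 1.000
P & (~P (+) (P (+) Q)) = max(0, 0.086 + 1.000 − 1) = max(0, 0.086) = 0.086
~(Q (+) (P (+) (P & Q))) & (P & (~P (+) (P (+) Q))) = max(0, 0.276 + 0.086 − 1) = max(0, -0.638) = 0.000
(~(Q (+) (P (+) (P & Q))) & (P & (~P (+) (P (+) Q)))) (+) P = min(1, 0.000 + 0.086) = min(1, 0.086) = 0.086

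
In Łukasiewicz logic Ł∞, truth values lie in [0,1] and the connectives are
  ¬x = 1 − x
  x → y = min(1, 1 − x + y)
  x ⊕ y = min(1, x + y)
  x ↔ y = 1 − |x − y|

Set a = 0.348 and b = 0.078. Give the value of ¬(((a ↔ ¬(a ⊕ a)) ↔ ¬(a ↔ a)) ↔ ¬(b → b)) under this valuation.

a ⊕ a = min(1, 0.348 + 0.348) = min(1, 0.696) = 0.696
¬(a ⊕ a) = 1 − 0.696 = 0.304
a ↔ ¬(a ⊕ a) = 1 − |0.348 − 0.304| = 1 − 0.044 = 0.956
a ↔ a = 1 − |0.348 − 0.348| = 1 − 0.000 = 1.000
¬(a ↔ a) = 1 − 1.000 = 0.000
(a ↔ ¬(a ⊕ a)) ↔ ¬(a ↔ a) = 1 − |0.956 − 0.000| = 1 − 0.956 = 0.044
b → b = min(1, 1 − 0.078 + 0.078) = min(1, 1.000) = 1.000
¬(b → b) = 1 − 1.000 = 0.000
((a ↔ ¬(a ⊕ a)) ↔ ¬(a ↔ a)) ↔ ¬(b → b) = 1 − |0.044 − 0.000| = 1 − 0.044 = 0.956
¬(((a ↔ ¬(a ⊕ a)) ↔ ¬(a ↔ a)) ↔ ¬(b → b)) = 1 − 0.956 = 0.044

0.044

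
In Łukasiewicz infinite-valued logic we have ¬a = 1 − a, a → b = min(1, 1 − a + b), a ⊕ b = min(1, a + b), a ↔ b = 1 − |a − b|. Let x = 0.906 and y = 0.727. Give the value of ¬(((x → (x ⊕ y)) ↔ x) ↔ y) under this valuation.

x ⊕ y = min(1, 0.906 + 0.727) = min(1, 1.633) = 1.000
x → (x ⊕ y) = min(1, 1 − 0.906 + 1.000) = min(1, 1.094) = 1.000
(x → (x ⊕ y)) ↔ x = 1 − |1.000 − 0.906| = 1 − 0.094 = 0.906
((x → (x ⊕ y)) ↔ x) ↔ y = 1 − |0.906 − 0.727| = 1 − 0.179 = 0.821
¬(((x → (x ⊕ y)) ↔ x) ↔ y) = 1 − 0.821 = 0.179

0.179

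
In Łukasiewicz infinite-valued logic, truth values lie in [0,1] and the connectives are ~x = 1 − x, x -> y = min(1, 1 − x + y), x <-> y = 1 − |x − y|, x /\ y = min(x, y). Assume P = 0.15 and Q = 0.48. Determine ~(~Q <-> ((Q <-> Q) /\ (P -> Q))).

~Q = 1 − 0.48 = 0.52
Q <-> Q = 1 − |0.48 − 0.48| = 1 − 0.00 = 1.00
P -> Q = min(1, 1 − 0.15 + 0.48) = min(1, 1.33) = 1.00
(Q <-> Q) /\ (P -> Q) = min(1.00, 1.00) = 1.00
~Q <-> ((Q <-> Q) /\ (P -> Q)) = 1 − |0.52 − 1.00| = 1 − 0.48 = 0.52
~(~Q <-> ((Q <-> Q) /\ (P -> Q))) = 1 − 0.52 = 0.48

0.48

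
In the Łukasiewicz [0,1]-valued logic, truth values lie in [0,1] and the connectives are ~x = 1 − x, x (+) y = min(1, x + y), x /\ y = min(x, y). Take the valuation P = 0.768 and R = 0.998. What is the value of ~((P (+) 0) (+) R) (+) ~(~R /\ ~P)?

0.998

P (+) 0 = min(1, 0.768 + 0.000) = min(1, 0.768) = 0.768
(P (+) 0) (+) R = min(1, 0.768 + 0.998) = min(1, 1.766) = 1.000
~((P (+) 0) (+) R) = 1 − 1.000 = 0.000
~R = 1 − 0.998 = 0.002
~P = 1 − 0.768 = 0.232
~R /\ ~P = min(0.002, 0.232) = 0.002
~(~R /\ ~P) = 1 − 0.002 = 0.998
~((P (+) 0) (+) R) (+) ~(~R /\ ~P) = min(1, 0.000 + 0.998) = min(1, 0.998) = 0.998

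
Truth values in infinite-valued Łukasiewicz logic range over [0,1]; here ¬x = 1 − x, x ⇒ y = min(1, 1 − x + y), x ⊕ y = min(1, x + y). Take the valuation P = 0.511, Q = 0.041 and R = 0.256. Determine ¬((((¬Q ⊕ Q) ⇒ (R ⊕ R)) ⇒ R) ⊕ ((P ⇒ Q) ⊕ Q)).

0.000

¬Q = 1 − 0.041 = 0.959
¬Q ⊕ Q = min(1, 0.959 + 0.041) = min(1, 1.000) = 1.000
R ⊕ R = min(1, 0.256 + 0.256) = min(1, 0.512) = 0.512
(¬Q ⊕ Q) ⇒ (R ⊕ R) = min(1, 1 − 1.000 + 0.512) = min(1, 0.512) = 0.512
((¬Q ⊕ Q) ⇒ (R ⊕ R)) ⇒ R = min(1, 1 − 0.512 + 0.256) = min(1, 0.744) = 0.744
P ⇒ Q = min(1, 1 − 0.511 + 0.041) = min(1, 0.530) = 0.530
(P ⇒ Q) ⊕ Q = min(1, 0.530 + 0.041) = min(1, 0.571) = 0.571
(((¬Q ⊕ Q) ⇒ (R ⊕ R)) ⇒ R) ⊕ ((P ⇒ Q) ⊕ Q) = min(1, 0.744 + 0.571) = min(1, 1.315) = 1.000
¬((((¬Q ⊕ Q) ⇒ (R ⊕ R)) ⇒ R) ⊕ ((P ⇒ Q) ⊕ Q)) = 1 − 1.000 = 0.000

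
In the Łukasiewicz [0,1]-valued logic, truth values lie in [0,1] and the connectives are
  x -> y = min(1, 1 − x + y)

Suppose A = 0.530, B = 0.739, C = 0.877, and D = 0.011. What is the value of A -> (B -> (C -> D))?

0.865

C -> D = min(1, 1 − 0.877 + 0.011) = min(1, 0.134) = 0.134
B -> (C -> D) = min(1, 1 − 0.739 + 0.134) = min(1, 0.395) = 0.395
A -> (B -> (C -> D)) = min(1, 1 − 0.530 + 0.395) = min(1, 0.865) = 0.865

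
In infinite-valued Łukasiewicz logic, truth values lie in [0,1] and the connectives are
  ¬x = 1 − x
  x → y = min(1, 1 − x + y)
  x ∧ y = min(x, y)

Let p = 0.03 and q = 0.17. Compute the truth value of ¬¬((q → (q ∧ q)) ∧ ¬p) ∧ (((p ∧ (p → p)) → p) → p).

0.03

q ∧ q = min(0.17, 0.17) = 0.17
q → (q ∧ q) = min(1, 1 − 0.17 + 0.17) = min(1, 1.00) = 1.00
¬p = 1 − 0.03 = 0.97
(q → (q ∧ q)) ∧ ¬p = min(1.00, 0.97) = 0.97
¬((q → (q ∧ q)) ∧ ¬p) = 1 − 0.97 = 0.03
¬¬((q → (q ∧ q)) ∧ ¬p) = 1 − 0.03 = 0.97
p → p = min(1, 1 − 0.03 + 0.03) = min(1, 1.00) = 1.00
p ∧ (p → p) = min(0.03, 1.00) = 0.03
(p ∧ (p → p)) → p = min(1, 1 − 0.03 + 0.03) = min(1, 1.00) = 1.00
((p ∧ (p → p)) → p) → p = min(1, 1 − 1.00 + 0.03) = min(1, 0.03) = 0.03
¬¬((q → (q ∧ q)) ∧ ¬p) ∧ (((p ∧ (p → p)) → p) → p) = min(0.97, 0.03) = 0.03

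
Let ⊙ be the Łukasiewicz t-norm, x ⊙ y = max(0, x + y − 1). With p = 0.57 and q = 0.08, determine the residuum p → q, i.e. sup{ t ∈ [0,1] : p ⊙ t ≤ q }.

The residuum of the Łukasiewicz t-norm gives the supremum: min(1, 1 − 0.57 + 0.08).
1 − 0.57 + 0.08 = 0.51, so t = min(1, 0.51) = 0.51.
Check: 0.57 ⊙ 0.51 = max(0, 0.08) = 0.08 ≤ 0.08.

0.51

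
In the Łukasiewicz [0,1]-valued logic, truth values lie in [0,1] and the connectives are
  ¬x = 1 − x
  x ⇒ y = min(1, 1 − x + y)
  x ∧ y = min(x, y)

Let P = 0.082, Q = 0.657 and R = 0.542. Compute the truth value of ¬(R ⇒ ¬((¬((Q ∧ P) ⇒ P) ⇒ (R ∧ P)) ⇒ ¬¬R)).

Q ∧ P = min(0.657, 0.082) = 0.082
(Q ∧ P) ⇒ P = min(1, 1 − 0.082 + 0.082) = min(1, 1.000) = 1.000
¬((Q ∧ P) ⇒ P) = 1 − 1.000 = 0.000
R ∧ P = min(0.542, 0.082) = 0.082
¬((Q ∧ P) ⇒ P) ⇒ (R ∧ P) = min(1, 1 − 0.000 + 0.082) = min(1, 1.082) = 1.000
¬R = 1 − 0.542 = 0.458
¬¬R = 1 − 0.458 = 0.542
(¬((Q ∧ P) ⇒ P) ⇒ (R ∧ P)) ⇒ ¬¬R = min(1, 1 − 1.000 + 0.542) = min(1, 0.542) = 0.542
¬((¬((Q ∧ P) ⇒ P) ⇒ (R ∧ P)) ⇒ ¬¬R) = 1 − 0.542 = 0.458
R ⇒ ¬((¬((Q ∧ P) ⇒ P) ⇒ (R ∧ P)) ⇒ ¬¬R) = min(1, 1 − 0.542 + 0.458) = min(1, 0.916) = 0.916
¬(R ⇒ ¬((¬((Q ∧ P) ⇒ P) ⇒ (R ∧ P)) ⇒ ¬¬R)) = 1 − 0.916 = 0.084

0.084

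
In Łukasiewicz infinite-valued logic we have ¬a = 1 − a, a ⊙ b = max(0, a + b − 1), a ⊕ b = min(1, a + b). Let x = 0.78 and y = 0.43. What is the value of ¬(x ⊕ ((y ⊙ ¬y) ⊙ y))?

0.22

¬y = 1 − 0.43 = 0.57
y ⊙ ¬y = max(0, 0.43 + 0.57 − 1) = max(0, 0.00) = 0.00
(y ⊙ ¬y) ⊙ y = max(0, 0.00 + 0.43 − 1) = max(0, -0.57) = 0.00
x ⊕ ((y ⊙ ¬y) ⊙ y) = min(1, 0.78 + 0.00) = min(1, 0.78) = 0.78
¬(x ⊕ ((y ⊙ ¬y) ⊙ y)) = 1 − 0.78 = 0.22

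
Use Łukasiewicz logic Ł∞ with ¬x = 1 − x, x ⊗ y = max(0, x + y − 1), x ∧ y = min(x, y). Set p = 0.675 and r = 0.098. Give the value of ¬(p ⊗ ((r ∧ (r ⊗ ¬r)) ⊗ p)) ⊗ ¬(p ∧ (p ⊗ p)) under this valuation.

¬r = 1 − 0.098 = 0.902
r ⊗ ¬r = max(0, 0.098 + 0.902 − 1) = max(0, 0.000) = 0.000
r ∧ (r ⊗ ¬r) = min(0.098, 0.000) = 0.000
(r ∧ (r ⊗ ¬r)) ⊗ p = max(0, 0.000 + 0.675 − 1) = max(0, -0.325) = 0.000
p ⊗ ((r ∧ (r ⊗ ¬r)) ⊗ p) = max(0, 0.675 + 0.000 − 1) = max(0, -0.325) = 0.000
¬(p ⊗ ((r ∧ (r ⊗ ¬r)) ⊗ p)) = 1 − 0.000 = 1.000
p ⊗ p = max(0, 0.675 + 0.675 − 1) = max(0, 0.350) = 0.350
p ∧ (p ⊗ p) = min(0.675, 0.350) = 0.350
¬(p ∧ (p ⊗ p)) = 1 − 0.350 = 0.650
¬(p ⊗ ((r ∧ (r ⊗ ¬r)) ⊗ p)) ⊗ ¬(p ∧ (p ⊗ p)) = max(0, 1.000 + 0.650 − 1) = max(0, 0.650) = 0.650

0.650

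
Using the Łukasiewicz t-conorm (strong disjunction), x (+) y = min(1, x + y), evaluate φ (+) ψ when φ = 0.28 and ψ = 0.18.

φ (+) ψ = min(1, 0.28 + 0.18) = min(1, 0.46) = 0.46
For comparison, the Gödel t-conorm max(x, y) would give 0.28.

0.46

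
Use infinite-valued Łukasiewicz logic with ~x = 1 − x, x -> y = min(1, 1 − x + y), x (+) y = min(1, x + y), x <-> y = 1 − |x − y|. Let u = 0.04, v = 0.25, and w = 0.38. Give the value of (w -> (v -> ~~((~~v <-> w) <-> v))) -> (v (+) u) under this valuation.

0.29

~v = 1 − 0.25 = 0.75
~~v = 1 − 0.75 = 0.25
~~v <-> w = 1 − |0.25 − 0.38| = 1 − 0.13 = 0.87
(~~v <-> w) <-> v = 1 − |0.87 − 0.25| = 1 − 0.62 = 0.38
~((~~v <-> w) <-> v) = 1 − 0.38 = 0.62
~~((~~v <-> w) <-> v) = 1 − 0.62 = 0.38
v -> ~~((~~v <-> w) <-> v) = min(1, 1 − 0.25 + 0.38) = min(1, 1.13) = 1.00
w -> (v -> ~~((~~v <-> w) <-> v)) = min(1, 1 − 0.38 + 1.00) = min(1, 1.62) = 1.00
v (+) u = min(1, 0.25 + 0.04) = min(1, 0.29) = 0.29
(w -> (v -> ~~((~~v <-> w) <-> v))) -> (v (+) u) = min(1, 1 − 1.00 + 0.29) = min(1, 0.29) = 0.29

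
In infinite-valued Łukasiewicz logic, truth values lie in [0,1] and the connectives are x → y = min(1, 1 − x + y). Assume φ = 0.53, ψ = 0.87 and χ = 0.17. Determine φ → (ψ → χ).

ψ → χ = min(1, 1 − 0.87 + 0.17) = min(1, 0.30) = 0.30
φ → (ψ → χ) = min(1, 1 − 0.53 + 0.30) = min(1, 0.77) = 0.77

0.77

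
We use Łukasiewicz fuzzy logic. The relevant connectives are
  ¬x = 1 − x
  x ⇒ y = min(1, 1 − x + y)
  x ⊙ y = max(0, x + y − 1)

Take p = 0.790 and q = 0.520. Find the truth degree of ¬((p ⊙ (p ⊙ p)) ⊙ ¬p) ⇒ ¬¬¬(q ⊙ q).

p ⊙ p = max(0, 0.790 + 0.790 − 1) = max(0, 0.580) = 0.580
p ⊙ (p ⊙ p) = max(0, 0.790 + 0.580 − 1) = max(0, 0.370) = 0.370
¬p = 1 − 0.790 = 0.210
(p ⊙ (p ⊙ p)) ⊙ ¬p = max(0, 0.370 + 0.210 − 1) = max(0, -0.420) = 0.000
¬((p ⊙ (p ⊙ p)) ⊙ ¬p) = 1 − 0.000 = 1.000
q ⊙ q = max(0, 0.520 + 0.520 − 1) = max(0, 0.040) = 0.040
¬(q ⊙ q) = 1 − 0.040 = 0.960
¬¬(q ⊙ q) = 1 − 0.960 = 0.040
¬¬¬(q ⊙ q) = 1 − 0.040 = 0.960
¬((p ⊙ (p ⊙ p)) ⊙ ¬p) ⇒ ¬¬¬(q ⊙ q) = min(1, 1 − 1.000 + 0.960) = min(1, 0.960) = 0.960

0.960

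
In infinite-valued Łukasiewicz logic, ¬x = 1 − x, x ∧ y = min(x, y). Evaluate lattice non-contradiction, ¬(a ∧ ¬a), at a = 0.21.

¬a = 1 − 0.21 = 0.79
a ∧ ¬a = min(0.21, 0.79) = 0.21
¬(a ∧ ¬a) = 1 − 0.21 = 0.79
(The value 0.79 < 1 shows this instance is not satisfied; not a Ł∞-tautology — its value is 1 − min(a, 1−a).)

0.79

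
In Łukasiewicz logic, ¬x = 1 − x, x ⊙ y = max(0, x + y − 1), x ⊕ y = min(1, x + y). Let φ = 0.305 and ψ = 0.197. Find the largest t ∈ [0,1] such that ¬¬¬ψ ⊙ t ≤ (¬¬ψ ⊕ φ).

¬ψ = 1 − 0.197 = 0.803
¬¬ψ = 1 − 0.803 = 0.197
¬¬¬ψ = 1 − 0.197 = 0.803
So the left factor is ¬¬¬ψ = 0.803.
¬¬ψ ⊕ φ = min(1, 0.197 + 0.305) = min(1, 0.502) = 0.502
So the right-hand bound is ¬¬ψ ⊕ φ = 0.502.
The residuum of the Łukasiewicz t-norm gives the supremum: min(1, 1 − 0.803 + 0.502).
1 − 0.803 + 0.502 = 0.699, so t = min(1, 0.699) = 0.699.
Check: 0.803 ⊙ 0.699 = max(0, 0.502) = 0.502 ≤ 0.502.

0.699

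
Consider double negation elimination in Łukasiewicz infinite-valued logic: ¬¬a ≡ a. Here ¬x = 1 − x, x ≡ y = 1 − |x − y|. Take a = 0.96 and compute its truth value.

¬a = 1 − 0.96 = 0.04
¬¬a = 1 − 0.04 = 0.96
¬¬a ≡ a = 1 − |0.96 − 0.96| = 1 − 0.00 = 1.00
(As expected: always 1 in Ł∞ since negation is involutive.)

1.00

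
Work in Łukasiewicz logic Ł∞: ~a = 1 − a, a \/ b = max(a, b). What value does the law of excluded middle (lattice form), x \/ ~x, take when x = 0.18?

~x = 1 − 0.18 = 0.82
x \/ ~x = max(0.18, 0.82) = 0.82
(The value 0.82 < 1 shows this instance is not satisfied; not a Ł∞-tautology — its value is max(a, 1−a).)

0.82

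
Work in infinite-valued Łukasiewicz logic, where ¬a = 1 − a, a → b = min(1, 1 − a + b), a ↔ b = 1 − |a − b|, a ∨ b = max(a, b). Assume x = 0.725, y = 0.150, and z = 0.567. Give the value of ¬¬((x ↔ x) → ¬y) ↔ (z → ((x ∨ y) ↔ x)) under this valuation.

0.850

x ↔ x = 1 − |0.725 − 0.725| = 1 − 0.000 = 1.000
¬y = 1 − 0.150 = 0.850
(x ↔ x) → ¬y = min(1, 1 − 1.000 + 0.850) = min(1, 0.850) = 0.850
¬((x ↔ x) → ¬y) = 1 − 0.850 = 0.150
¬¬((x ↔ x) → ¬y) = 1 − 0.150 = 0.850
x ∨ y = max(0.725, 0.150) = 0.725
(x ∨ y) ↔ x = 1 − |0.725 − 0.725| = 1 − 0.000 = 1.000
z → ((x ∨ y) ↔ x) = min(1, 1 − 0.567 + 1.000) = min(1, 1.433) = 1.000
¬¬((x ↔ x) → ¬y) ↔ (z → ((x ∨ y) ↔ x)) = 1 − |0.850 − 1.000| = 1 − 0.150 = 0.850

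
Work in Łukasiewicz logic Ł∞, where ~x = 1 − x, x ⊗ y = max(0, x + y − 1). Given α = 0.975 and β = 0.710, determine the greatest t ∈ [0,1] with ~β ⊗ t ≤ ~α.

0.735

~β = 1 − 0.710 = 0.290
So the left factor is ~β = 0.290.
~α = 1 − 0.975 = 0.025
So the right-hand bound is ~α = 0.025.
The residuum of the Łukasiewicz t-norm gives the supremum: min(1, 1 − 0.290 + 0.025).
1 − 0.290 + 0.025 = 0.735, so t = min(1, 0.735) = 0.735.
Check: 0.290 ⊗ 0.735 = max(0, 0.025) = 0.025 ≤ 0.025.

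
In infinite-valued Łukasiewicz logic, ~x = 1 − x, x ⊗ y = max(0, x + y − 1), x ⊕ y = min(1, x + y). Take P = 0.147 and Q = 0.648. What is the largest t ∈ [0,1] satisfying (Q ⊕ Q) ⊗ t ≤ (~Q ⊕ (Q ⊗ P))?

0.352

Q ⊕ Q = min(1, 0.648 + 0.648) = min(1, 1.296) = 1.000
So the left factor is Q ⊕ Q = 1.000.
~Q = 1 − 0.648 = 0.352
Q ⊗ P = max(0, 0.648 + 0.147 − 1) = max(0, -0.205) = 0.000
~Q ⊕ (Q ⊗ P) = min(1, 0.352 + 0.000) = min(1, 0.352) = 0.352
So the right-hand bound is ~Q ⊕ (Q ⊗ P) = 0.352.
The residuum of the Łukasiewicz t-norm gives the supremum: min(1, 1 − 1.000 + 0.352).
1 − 1.000 + 0.352 = 0.352, so t = min(1, 0.352) = 0.352.
Check: 1.000 ⊗ 0.352 = max(0, 0.352) = 0.352 ≤ 0.352.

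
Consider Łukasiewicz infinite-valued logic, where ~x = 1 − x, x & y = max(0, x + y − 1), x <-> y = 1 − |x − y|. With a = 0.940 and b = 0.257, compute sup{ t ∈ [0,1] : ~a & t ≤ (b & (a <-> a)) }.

1.000

~a = 1 − 0.940 = 0.060
So the left factor is ~a = 0.060.
a <-> a = 1 − |0.940 − 0.940| = 1 − 0.000 = 1.000
b & (a <-> a) = max(0, 0.257 + 1.000 − 1) = max(0, 0.257) = 0.257
So the right-hand bound is b & (a <-> a) = 0.257.
The residuum of the Łukasiewicz t-norm gives the supremum: min(1, 1 − 0.060 + 0.257).
1 − 0.060 + 0.257 = 1.197, so t = min(1, 1.197) = 1.000.
Check: 0.060 & 1.000 = max(0, 0.060) = 0.060 ≤ 0.257.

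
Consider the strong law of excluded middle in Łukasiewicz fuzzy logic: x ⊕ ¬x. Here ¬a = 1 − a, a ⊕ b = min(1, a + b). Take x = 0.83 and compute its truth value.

¬x = 1 − 0.83 = 0.17
x ⊕ ¬x = min(1, 0.83 + 0.17) = min(1, 1.00) = 1.00
(As expected: always 1 in Ł∞ since a ⊕ (1−a) = 1.)

1.00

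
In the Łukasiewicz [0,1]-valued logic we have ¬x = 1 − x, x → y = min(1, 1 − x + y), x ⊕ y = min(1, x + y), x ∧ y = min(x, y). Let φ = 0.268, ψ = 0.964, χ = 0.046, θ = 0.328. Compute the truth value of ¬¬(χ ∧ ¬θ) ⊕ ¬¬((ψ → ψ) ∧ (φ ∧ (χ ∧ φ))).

0.092

¬θ = 1 − 0.328 = 0.672
χ ∧ ¬θ = min(0.046, 0.672) = 0.046
¬(χ ∧ ¬θ) = 1 − 0.046 = 0.954
¬¬(χ ∧ ¬θ) = 1 − 0.954 = 0.046
ψ → ψ = min(1, 1 − 0.964 + 0.964) = min(1, 1.000) = 1.000
χ ∧ φ = min(0.046, 0.268) = 0.046
φ ∧ (χ ∧ φ) = min(0.268, 0.046) = 0.046
(ψ → ψ) ∧ (φ ∧ (χ ∧ φ)) = min(1.000, 0.046) = 0.046
¬((ψ → ψ) ∧ (φ ∧ (χ ∧ φ))) = 1 − 0.046 = 0.954
¬¬((ψ → ψ) ∧ (φ ∧ (χ ∧ φ))) = 1 − 0.954 = 0.046
¬¬(χ ∧ ¬θ) ⊕ ¬¬((ψ → ψ) ∧ (φ ∧ (χ ∧ φ))) = min(1, 0.046 + 0.046) = min(1, 0.092) = 0.092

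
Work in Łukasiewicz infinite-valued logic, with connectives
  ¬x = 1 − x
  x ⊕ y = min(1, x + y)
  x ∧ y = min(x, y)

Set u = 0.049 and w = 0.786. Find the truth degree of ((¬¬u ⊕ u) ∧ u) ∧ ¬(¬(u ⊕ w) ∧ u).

0.049

¬u = 1 − 0.049 = 0.951
¬¬u = 1 − 0.951 = 0.049
¬¬u ⊕ u = min(1, 0.049 + 0.049) = min(1, 0.098) = 0.098
(¬¬u ⊕ u) ∧ u = min(0.098, 0.049) = 0.049
u ⊕ w = min(1, 0.049 + 0.786) = min(1, 0.835) = 0.835
¬(u ⊕ w) = 1 − 0.835 = 0.165
¬(u ⊕ w) ∧ u = min(0.165, 0.049) = 0.049
¬(¬(u ⊕ w) ∧ u) = 1 − 0.049 = 0.951
((¬¬u ⊕ u) ∧ u) ∧ ¬(¬(u ⊕ w) ∧ u) = min(0.049, 0.951) = 0.049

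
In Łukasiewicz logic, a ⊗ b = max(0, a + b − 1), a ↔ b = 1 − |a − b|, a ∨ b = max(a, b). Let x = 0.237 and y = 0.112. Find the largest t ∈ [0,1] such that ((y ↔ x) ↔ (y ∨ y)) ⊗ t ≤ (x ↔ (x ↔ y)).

y ↔ x = 1 − |0.112 − 0.237| = 1 − 0.125 = 0.875
y ∨ y = max(0.112, 0.112) = 0.112
(y ↔ x) ↔ (y ∨ y) = 1 − |0.875 − 0.112| = 1 − 0.763 = 0.237
So the left factor is (y ↔ x) ↔ (y ∨ y) = 0.237.
x ↔ y = 1 − |0.237 − 0.112| = 1 − 0.125 = 0.875
x ↔ (x ↔ y) = 1 − |0.237 − 0.875| = 1 − 0.638 = 0.362
So the right-hand bound is x ↔ (x ↔ y) = 0.362.
The residuum of the Łukasiewicz t-norm gives the supremum: min(1, 1 − 0.237 + 0.362).
1 − 0.237 + 0.362 = 1.125, so t = min(1, 1.125) = 1.000.
Check: 0.237 ⊗ 1.000 = max(0, 0.237) = 0.237 ≤ 0.362.

1.000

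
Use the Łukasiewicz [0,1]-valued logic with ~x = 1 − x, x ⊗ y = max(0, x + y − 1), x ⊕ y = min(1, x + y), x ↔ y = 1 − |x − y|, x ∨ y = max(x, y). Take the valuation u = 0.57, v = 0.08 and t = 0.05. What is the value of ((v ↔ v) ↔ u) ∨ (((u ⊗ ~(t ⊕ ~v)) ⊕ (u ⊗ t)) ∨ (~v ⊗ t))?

v ↔ v = 1 − |0.08 − 0.08| = 1 − 0.00 = 1.00
(v ↔ v) ↔ u = 1 − |1.00 − 0.57| = 1 − 0.43 = 0.57
~v = 1 − 0.08 = 0.92
t ⊕ ~v = min(1, 0.05 + 0.92) = min(1, 0.97) = 0.97
~(t ⊕ ~v) = 1 − 0.97 = 0.03
u ⊗ ~(t ⊕ ~v) = max(0, 0.57 + 0.03 − 1) = max(0, -0.40) = 0.00
u ⊗ t = max(0, 0.57 + 0.05 − 1) = max(0, -0.38) = 0.00
(u ⊗ ~(t ⊕ ~v)) ⊕ (u ⊗ t) = min(1, 0.00 + 0.00) = min(1, 0.00) = 0.00
~v ⊗ t = max(0, 0.92 + 0.05 − 1) = max(0, -0.03) = 0.00
((u ⊗ ~(t ⊕ ~v)) ⊕ (u ⊗ t)) ∨ (~v ⊗ t) = max(0.00, 0.00) = 0.00
((v ↔ v) ↔ u) ∨ (((u ⊗ ~(t ⊕ ~v)) ⊕ (u ⊗ t)) ∨ (~v ⊗ t)) = max(0.57, 0.00) = 0.57

0.57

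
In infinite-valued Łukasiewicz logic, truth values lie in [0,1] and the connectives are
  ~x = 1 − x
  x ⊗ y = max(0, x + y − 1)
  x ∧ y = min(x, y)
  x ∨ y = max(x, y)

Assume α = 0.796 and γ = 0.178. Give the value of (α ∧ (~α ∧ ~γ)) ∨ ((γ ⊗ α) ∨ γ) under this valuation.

0.204

~α = 1 − 0.796 = 0.204
~γ = 1 − 0.178 = 0.822
~α ∧ ~γ = min(0.204, 0.822) = 0.204
α ∧ (~α ∧ ~γ) = min(0.796, 0.204) = 0.204
γ ⊗ α = max(0, 0.178 + 0.796 − 1) = max(0, -0.026) = 0.000
(γ ⊗ α) ∨ γ = max(0.000, 0.178) = 0.178
(α ∧ (~α ∧ ~γ)) ∨ ((γ ⊗ α) ∨ γ) = max(0.204, 0.178) = 0.204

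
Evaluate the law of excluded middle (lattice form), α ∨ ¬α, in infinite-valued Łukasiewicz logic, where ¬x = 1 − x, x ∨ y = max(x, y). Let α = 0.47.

0.53

¬α = 1 − 0.47 = 0.53
α ∨ ¬α = max(0.47, 0.53) = 0.53
(The value 0.53 < 1 shows this instance is not satisfied; not a Ł∞-tautology — its value is max(a, 1−a).)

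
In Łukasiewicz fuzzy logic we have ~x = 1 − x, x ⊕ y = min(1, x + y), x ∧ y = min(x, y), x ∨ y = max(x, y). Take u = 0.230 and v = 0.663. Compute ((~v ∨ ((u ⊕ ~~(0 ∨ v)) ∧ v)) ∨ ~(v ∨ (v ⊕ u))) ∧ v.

0.663

~v = 1 − 0.663 = 0.337
0 ∨ v = max(0.000, 0.663) = 0.663
~(0 ∨ v) = 1 − 0.663 = 0.337
~~(0 ∨ v) = 1 − 0.337 = 0.663
u ⊕ ~~(0 ∨ v) = min(1, 0.230 + 0.663) = min(1, 0.893) = 0.893
(u ⊕ ~~(0 ∨ v)) ∧ v = min(0.893, 0.663) = 0.663
~v ∨ ((u ⊕ ~~(0 ∨ v)) ∧ v) = max(0.337, 0.663) = 0.663
v ⊕ u = min(1, 0.663 + 0.230) = min(1, 0.893) = 0.893
v ∨ (v ⊕ u) = max(0.663, 0.893) = 0.893
~(v ∨ (v ⊕ u)) = 1 − 0.893 = 0.107
(~v ∨ ((u ⊕ ~~(0 ∨ v)) ∧ v)) ∨ ~(v ∨ (v ⊕ u)) = max(0.663, 0.107) = 0.663
((~v ∨ ((u ⊕ ~~(0 ∨ v)) ∧ v)) ∨ ~(v ∨ (v ⊕ u))) ∧ v = min(0.663, 0.663) = 0.663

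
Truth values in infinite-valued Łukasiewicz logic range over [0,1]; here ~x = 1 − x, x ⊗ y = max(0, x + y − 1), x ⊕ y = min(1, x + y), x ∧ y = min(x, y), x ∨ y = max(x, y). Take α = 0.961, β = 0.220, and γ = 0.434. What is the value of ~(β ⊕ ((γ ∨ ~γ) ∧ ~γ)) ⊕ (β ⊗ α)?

0.395

~γ = 1 − 0.434 = 0.566
γ ∨ ~γ = max(0.434, 0.566) = 0.566
(γ ∨ ~γ) ∧ ~γ = min(0.566, 0.566) = 0.566
β ⊕ ((γ ∨ ~γ) ∧ ~γ) = min(1, 0.220 + 0.566) = min(1, 0.786) = 0.786
~(β ⊕ ((γ ∨ ~γ) ∧ ~γ)) = 1 − 0.786 = 0.214
β ⊗ α = max(0, 0.220 + 0.961 − 1) = max(0, 0.181) = 0.181
~(β ⊕ ((γ ∨ ~γ) ∧ ~γ)) ⊕ (β ⊗ α) = min(1, 0.214 + 0.181) = min(1, 0.395) = 0.395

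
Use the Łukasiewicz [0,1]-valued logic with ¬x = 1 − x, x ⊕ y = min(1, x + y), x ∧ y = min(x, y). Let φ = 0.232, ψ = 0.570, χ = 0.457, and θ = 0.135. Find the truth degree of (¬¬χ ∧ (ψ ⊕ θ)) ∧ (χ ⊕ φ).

¬χ = 1 − 0.457 = 0.543
¬¬χ = 1 − 0.543 = 0.457
ψ ⊕ θ = min(1, 0.570 + 0.135) = min(1, 0.705) = 0.705
¬¬χ ∧ (ψ ⊕ θ) = min(0.457, 0.705) = 0.457
χ ⊕ φ = min(1, 0.457 + 0.232) = min(1, 0.689) = 0.689
(¬¬χ ∧ (ψ ⊕ θ)) ∧ (χ ⊕ φ) = min(0.457, 0.689) = 0.457

0.457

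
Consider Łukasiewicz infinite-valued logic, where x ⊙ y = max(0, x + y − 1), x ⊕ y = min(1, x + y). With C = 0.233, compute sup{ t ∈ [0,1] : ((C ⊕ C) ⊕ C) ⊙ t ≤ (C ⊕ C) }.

C ⊕ C = min(1, 0.233 + 0.233) = min(1, 0.466) = 0.466
(C ⊕ C) ⊕ C = min(1, 0.466 + 0.233) = min(1, 0.699) = 0.699
So the left factor is (C ⊕ C) ⊕ C = 0.699.
So the right-hand bound is C ⊕ C = 0.466.
The residuum of the Łukasiewicz t-norm gives the supremum: min(1, 1 − 0.699 + 0.466).
1 − 0.699 + 0.466 = 0.767, so t = min(1, 0.767) = 0.767.
Check: 0.699 ⊙ 0.767 = max(0, 0.466) = 0.466 ≤ 0.466.

0.767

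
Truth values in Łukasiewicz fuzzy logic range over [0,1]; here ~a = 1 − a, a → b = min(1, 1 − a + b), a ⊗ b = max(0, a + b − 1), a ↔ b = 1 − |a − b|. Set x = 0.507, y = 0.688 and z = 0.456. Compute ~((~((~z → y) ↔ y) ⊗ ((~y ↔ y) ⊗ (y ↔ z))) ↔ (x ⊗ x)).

~z = 1 − 0.456 = 0.544
~z → y = min(1, 1 − 0.544 + 0.688) = min(1, 1.144) = 1.000
(~z → y) ↔ y = 1 − |1.000 − 0.688| = 1 − 0.312 = 0.688
~((~z → y) ↔ y) = 1 − 0.688 = 0.312
~y = 1 − 0.688 = 0.312
~y ↔ y = 1 − |0.312 − 0.688| = 1 − 0.376 = 0.624
y ↔ z = 1 − |0.688 − 0.456| = 1 − 0.232 = 0.768
(~y ↔ y) ⊗ (y ↔ z) = max(0, 0.624 + 0.768 − 1) = max(0, 0.392) = 0.392
~((~z → y) ↔ y) ⊗ ((~y ↔ y) ⊗ (y ↔ z)) = max(0, 0.312 + 0.392 − 1) = max(0, -0.296) = 0.000
x ⊗ x = max(0, 0.507 + 0.507 − 1) = max(0, 0.014) = 0.014
(~((~z → y) ↔ y) ⊗ ((~y ↔ y) ⊗ (y ↔ z))) ↔ (x ⊗ x) = 1 − |0.000 − 0.014| = 1 − 0.014 = 0.986
~((~((~z → y) ↔ y) ⊗ ((~y ↔ y) ⊗ (y ↔ z))) ↔ (x ⊗ x)) = 1 − 0.986 = 0.014

0.014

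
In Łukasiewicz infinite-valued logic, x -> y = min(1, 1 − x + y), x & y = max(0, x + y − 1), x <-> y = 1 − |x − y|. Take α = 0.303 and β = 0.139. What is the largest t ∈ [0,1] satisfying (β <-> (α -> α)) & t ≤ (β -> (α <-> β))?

α -> α = min(1, 1 − 0.303 + 0.303) = min(1, 1.000) = 1.000
β <-> (α -> α) = 1 − |0.139 − 1.000| = 1 − 0.861 = 0.139
So the left factor is β <-> (α -> α) = 0.139.
α <-> β = 1 − |0.303 − 0.139| = 1 − 0.164 = 0.836
β -> (α <-> β) = min(1, 1 − 0.139 + 0.836) = min(1, 1.697) = 1.000
So the right-hand bound is β -> (α <-> β) = 1.000.
The residuum of the Łukasiewicz t-norm gives the supremum: min(1, 1 − 0.139 + 1.000).
1 − 0.139 + 1.000 = 1.861, so t = min(1, 1.861) = 1.000.
Check: 0.139 & 1.000 = max(0, 0.139) = 0.139 ≤ 1.000.

1.000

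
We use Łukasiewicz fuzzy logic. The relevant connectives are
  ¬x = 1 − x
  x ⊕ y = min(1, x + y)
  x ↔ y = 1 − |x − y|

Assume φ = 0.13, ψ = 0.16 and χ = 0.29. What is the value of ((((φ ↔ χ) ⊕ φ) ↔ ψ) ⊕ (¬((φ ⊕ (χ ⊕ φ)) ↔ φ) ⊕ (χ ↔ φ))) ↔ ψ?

0.16

φ ↔ χ = 1 − |0.13 − 0.29| = 1 − 0.16 = 0.84
(φ ↔ χ) ⊕ φ = min(1, 0.84 + 0.13) = min(1, 0.97) = 0.97
((φ ↔ χ) ⊕ φ) ↔ ψ = 1 − |0.97 − 0.16| = 1 − 0.81 = 0.19
χ ⊕ φ = min(1, 0.29 + 0.13) = min(1, 0.42) = 0.42
φ ⊕ (χ ⊕ φ) = min(1, 0.13 + 0.42) = min(1, 0.55) = 0.55
(φ ⊕ (χ ⊕ φ)) ↔ φ = 1 − |0.55 − 0.13| = 1 − 0.42 = 0.58
¬((φ ⊕ (χ ⊕ φ)) ↔ φ) = 1 − 0.58 = 0.42
χ ↔ φ = 1 − |0.29 − 0.13| = 1 − 0.16 = 0.84
¬((φ ⊕ (χ ⊕ φ)) ↔ φ) ⊕ (χ ↔ φ) = min(1, 0.42 + 0.84) = min(1, 1.26) = 1.00
(((φ ↔ χ) ⊕ φ) ↔ ψ) ⊕ (¬((φ ⊕ (χ ⊕ φ)) ↔ φ) ⊕ (χ ↔ φ)) = min(1, 0.19 + 1.00) = min(1, 1.19) = 1.00
((((φ ↔ χ) ⊕ φ) ↔ ψ) ⊕ (¬((φ ⊕ (χ ⊕ φ)) ↔ φ) ⊕ (χ ↔ φ))) ↔ ψ = 1 − |1.00 − 0.16| = 1 − 0.84 = 0.16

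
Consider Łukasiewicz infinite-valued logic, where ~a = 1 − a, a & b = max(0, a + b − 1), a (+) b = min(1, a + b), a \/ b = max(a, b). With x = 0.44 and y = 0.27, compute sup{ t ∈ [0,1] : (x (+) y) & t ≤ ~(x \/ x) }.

0.85

x (+) y = min(1, 0.44 + 0.27) = min(1, 0.71) = 0.71
So the left factor is x (+) y = 0.71.
x \/ x = max(0.44, 0.44) = 0.44
~(x \/ x) = 1 − 0.44 = 0.56
So the right-hand bound is ~(x \/ x) = 0.56.
The residuum of the Łukasiewicz t-norm gives the supremum: min(1, 1 − 0.71 + 0.56).
1 − 0.71 + 0.56 = 0.85, so t = min(1, 0.85) = 0.85.
Check: 0.71 & 0.85 = max(0, 0.56) = 0.56 ≤ 0.56.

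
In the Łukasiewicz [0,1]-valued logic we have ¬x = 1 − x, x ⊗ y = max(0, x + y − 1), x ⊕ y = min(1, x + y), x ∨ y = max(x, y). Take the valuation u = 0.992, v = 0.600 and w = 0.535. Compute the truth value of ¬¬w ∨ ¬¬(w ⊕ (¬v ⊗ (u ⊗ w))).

¬w = 1 − 0.535 = 0.465
¬¬w = 1 − 0.465 = 0.535
¬v = 1 − 0.600 = 0.400
u ⊗ w = max(0, 0.992 + 0.535 − 1) = max(0, 0.527) = 0.527
¬v ⊗ (u ⊗ w) = max(0, 0.400 + 0.527 − 1) = max(0, -0.073) = 0.000
w ⊕ (¬v ⊗ (u ⊗ w)) = min(1, 0.535 + 0.000) = min(1, 0.535) = 0.535
¬(w ⊕ (¬v ⊗ (u ⊗ w))) = 1 − 0.535 = 0.465
¬¬(w ⊕ (¬v ⊗ (u ⊗ w))) = 1 − 0.465 = 0.535
¬¬w ∨ ¬¬(w ⊕ (¬v ⊗ (u ⊗ w))) = max(0.535, 0.535) = 0.535

0.535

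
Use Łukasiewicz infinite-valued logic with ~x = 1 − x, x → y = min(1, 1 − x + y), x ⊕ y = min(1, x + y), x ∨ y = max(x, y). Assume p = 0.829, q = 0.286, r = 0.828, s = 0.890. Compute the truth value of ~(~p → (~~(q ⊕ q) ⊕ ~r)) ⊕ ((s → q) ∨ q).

~p = 1 − 0.829 = 0.171
q ⊕ q = min(1, 0.286 + 0.286) = min(1, 0.572) = 0.572
~(q ⊕ q) = 1 − 0.572 = 0.428
~~(q ⊕ q) = 1 − 0.428 = 0.572
~r = 1 − 0.828 = 0.172
~~(q ⊕ q) ⊕ ~r = min(1, 0.572 + 0.172) = min(1, 0.744) = 0.744
~p → (~~(q ⊕ q) ⊕ ~r) = min(1, 1 − 0.171 + 0.744) = min(1, 1.573) = 1.000
~(~p → (~~(q ⊕ q) ⊕ ~r)) = 1 − 1.000 = 0.000
s → q = min(1, 1 − 0.890 + 0.286) = min(1, 0.396) = 0.396
(s → q) ∨ q = max(0.396, 0.286) = 0.396
~(~p → (~~(q ⊕ q) ⊕ ~r)) ⊕ ((s → q) ∨ q) = min(1, 0.000 + 0.396) = min(1, 0.396) = 0.396

0.396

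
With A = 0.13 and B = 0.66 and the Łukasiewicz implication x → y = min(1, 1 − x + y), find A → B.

1.00

A → B = min(1, 1 − 0.13 + 0.66) = min(1, 1.53) = 1.00
For comparison, the Gödel implication (1 if x ≤ y else y) would give 1.00.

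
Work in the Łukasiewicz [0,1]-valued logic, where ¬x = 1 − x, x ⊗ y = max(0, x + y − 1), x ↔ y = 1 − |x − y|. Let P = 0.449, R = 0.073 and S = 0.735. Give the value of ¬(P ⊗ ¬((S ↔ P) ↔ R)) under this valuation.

0.910

S ↔ P = 1 − |0.735 − 0.449| = 1 − 0.286 = 0.714
(S ↔ P) ↔ R = 1 − |0.714 − 0.073| = 1 − 0.641 = 0.359
¬((S ↔ P) ↔ R) = 1 − 0.359 = 0.641
P ⊗ ¬((S ↔ P) ↔ R) = max(0, 0.449 + 0.641 − 1) = max(0, 0.090) = 0.090
¬(P ⊗ ¬((S ↔ P) ↔ R)) = 1 − 0.090 = 0.910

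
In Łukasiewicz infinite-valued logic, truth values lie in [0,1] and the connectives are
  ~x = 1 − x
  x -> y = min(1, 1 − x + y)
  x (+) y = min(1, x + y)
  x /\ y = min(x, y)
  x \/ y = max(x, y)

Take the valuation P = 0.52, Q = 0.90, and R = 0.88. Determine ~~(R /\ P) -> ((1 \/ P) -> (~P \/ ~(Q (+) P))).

0.96

R /\ P = min(0.88, 0.52) = 0.52
~(R /\ P) = 1 − 0.52 = 0.48
~~(R /\ P) = 1 − 0.48 = 0.52
1 \/ P = max(1.00, 0.52) = 1.00
~P = 1 − 0.52 = 0.48
Q (+) P = min(1, 0.90 + 0.52) = min(1, 1.42) = 1.00
~(Q (+) P) = 1 − 1.00 = 0.00
~P \/ ~(Q (+) P) = max(0.48, 0.00) = 0.48
(1 \/ P) -> (~P \/ ~(Q (+) P)) = min(1, 1 − 1.00 + 0.48) = min(1, 0.48) = 0.48
~~(R /\ P) -> ((1 \/ P) -> (~P \/ ~(Q (+) P))) = min(1, 1 − 0.52 + 0.48) = min(1, 0.96) = 0.96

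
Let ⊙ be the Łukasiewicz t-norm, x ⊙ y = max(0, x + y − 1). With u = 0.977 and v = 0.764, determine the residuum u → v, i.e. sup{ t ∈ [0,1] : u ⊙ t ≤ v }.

0.787

The residuum of the Łukasiewicz t-norm gives the supremum: min(1, 1 − 0.977 + 0.764).
1 − 0.977 + 0.764 = 0.787, so t = min(1, 0.787) = 0.787.
Check: 0.977 ⊙ 0.787 = max(0, 0.764) = 0.764 ≤ 0.764.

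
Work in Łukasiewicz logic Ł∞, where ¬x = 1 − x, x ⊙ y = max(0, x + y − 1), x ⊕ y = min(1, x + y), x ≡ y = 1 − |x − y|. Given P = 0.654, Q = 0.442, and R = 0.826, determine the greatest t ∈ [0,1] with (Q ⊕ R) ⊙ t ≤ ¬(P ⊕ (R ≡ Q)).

Q ⊕ R = min(1, 0.442 + 0.826) = min(1, 1.268) = 1.000
So the left factor is Q ⊕ R = 1.000.
R ≡ Q = 1 − |0.826 − 0.442| = 1 − 0.384 = 0.616
P ⊕ (R ≡ Q) = min(1, 0.654 + 0.616) = min(1, 1.270) = 1.000
¬(P ⊕ (R ≡ Q)) = 1 − 1.000 = 0.000
So the right-hand bound is ¬(P ⊕ (R ≡ Q)) = 0.000.
The residuum of the Łukasiewicz t-norm gives the supremum: min(1, 1 − 1.000 + 0.000).
1 − 1.000 + 0.000 = 0.000, so t = min(1, 0.000) = 0.000.
Check: 1.000 ⊙ 0.000 = max(0, 0.000) = 0.000 ≤ 0.000.

0.000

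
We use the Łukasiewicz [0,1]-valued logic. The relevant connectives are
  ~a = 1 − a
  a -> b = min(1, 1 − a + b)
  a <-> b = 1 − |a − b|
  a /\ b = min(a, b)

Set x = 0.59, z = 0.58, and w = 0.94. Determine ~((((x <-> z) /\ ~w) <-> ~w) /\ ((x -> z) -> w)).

0.05

x <-> z = 1 − |0.59 − 0.58| = 1 − 0.01 = 0.99
~w = 1 − 0.94 = 0.06
(x <-> z) /\ ~w = min(0.99, 0.06) = 0.06
((x <-> z) /\ ~w) <-> ~w = 1 − |0.06 − 0.06| = 1 − 0.00 = 1.00
x -> z = min(1, 1 − 0.59 + 0.58) = min(1, 0.99) = 0.99
(x -> z) -> w = min(1, 1 − 0.99 + 0.94) = min(1, 0.95) = 0.95
(((x <-> z) /\ ~w) <-> ~w) /\ ((x -> z) -> w) = min(1.00, 0.95) = 0.95
~((((x <-> z) /\ ~w) <-> ~w) /\ ((x -> z) -> w)) = 1 − 0.95 = 0.05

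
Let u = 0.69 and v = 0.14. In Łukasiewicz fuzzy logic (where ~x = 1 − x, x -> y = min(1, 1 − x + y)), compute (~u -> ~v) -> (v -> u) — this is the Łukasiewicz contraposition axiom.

1.00

~u = 1 − 0.69 = 0.31
~v = 1 − 0.14 = 0.86
~u -> ~v = min(1, 1 − 0.31 + 0.86) = min(1, 1.55) = 1.00
v -> u = min(1, 1 − 0.14 + 0.69) = min(1, 1.55) = 1.00
(~u -> ~v) -> (v -> u) = min(1, 1 − 1.00 + 1.00) = min(1, 1.00) = 1.00
(As expected: an axiom of Ł∞, always 1.)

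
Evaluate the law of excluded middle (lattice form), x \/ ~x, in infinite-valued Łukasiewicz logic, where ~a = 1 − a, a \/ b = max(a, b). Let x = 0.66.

0.66

~x = 1 − 0.66 = 0.34
x \/ ~x = max(0.66, 0.34) = 0.66
(The value 0.66 < 1 shows this instance is not satisfied; not a Ł∞-tautology — its value is max(a, 1−a).)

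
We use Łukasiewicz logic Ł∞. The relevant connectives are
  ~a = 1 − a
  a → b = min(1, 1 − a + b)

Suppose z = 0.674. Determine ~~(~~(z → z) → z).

0.674

z → z = min(1, 1 − 0.674 + 0.674) = min(1, 1.000) = 1.000
~(z → z) = 1 − 1.000 = 0.000
~~(z → z) = 1 − 0.000 = 1.000
~~(z → z) → z = min(1, 1 − 1.000 + 0.674) = min(1, 0.674) = 0.674
~(~~(z → z) → z) = 1 − 0.674 = 0.326
~~(~~(z → z) → z) = 1 − 0.326 = 0.674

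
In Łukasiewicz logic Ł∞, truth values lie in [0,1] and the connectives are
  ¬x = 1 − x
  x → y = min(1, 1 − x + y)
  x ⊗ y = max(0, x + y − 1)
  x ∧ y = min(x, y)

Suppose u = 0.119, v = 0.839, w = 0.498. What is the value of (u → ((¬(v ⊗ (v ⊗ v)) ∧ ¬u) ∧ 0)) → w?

v ⊗ v = max(0, 0.839 + 0.839 − 1) = max(0, 0.678) = 0.678
v ⊗ (v ⊗ v) = max(0, 0.839 + 0.678 − 1) = max(0, 0.517) = 0.517
¬(v ⊗ (v ⊗ v)) = 1 − 0.517 = 0.483
¬u = 1 − 0.119 = 0.881
¬(v ⊗ (v ⊗ v)) ∧ ¬u = min(0.483, 0.881) = 0.483
(¬(v ⊗ (v ⊗ v)) ∧ ¬u) ∧ 0 = min(0.483, 0.000) = 0.000
u → ((¬(v ⊗ (v ⊗ v)) ∧ ¬u) ∧ 0) = min(1, 1 − 0.119 + 0.000) = min(1, 0.881) = 0.881
(u → ((¬(v ⊗ (v ⊗ v)) ∧ ¬u) ∧ 0)) → w = min(1, 1 − 0.881 + 0.498) = min(1, 0.617) = 0.617

0.617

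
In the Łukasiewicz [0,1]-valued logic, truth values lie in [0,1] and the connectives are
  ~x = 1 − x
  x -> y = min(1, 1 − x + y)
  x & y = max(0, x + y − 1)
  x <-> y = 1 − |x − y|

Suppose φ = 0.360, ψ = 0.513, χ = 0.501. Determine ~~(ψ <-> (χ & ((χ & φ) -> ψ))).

0.988

χ & φ = max(0, 0.501 + 0.360 − 1) = max(0, -0.139) = 0.000
(χ & φ) -> ψ = min(1, 1 − 0.000 + 0.513) = min(1, 1.513) = 1.000
χ & ((χ & φ) -> ψ) = max(0, 0.501 + 1.000 − 1) = max(0, 0.501) = 0.501
ψ <-> (χ & ((χ & φ) -> ψ)) = 1 − |0.513 − 0.501| = 1 − 0.012 = 0.988
~(ψ <-> (χ & ((χ & φ) -> ψ))) = 1 − 0.988 = 0.012
~~(ψ <-> (χ & ((χ & φ) -> ψ))) = 1 − 0.012 = 0.988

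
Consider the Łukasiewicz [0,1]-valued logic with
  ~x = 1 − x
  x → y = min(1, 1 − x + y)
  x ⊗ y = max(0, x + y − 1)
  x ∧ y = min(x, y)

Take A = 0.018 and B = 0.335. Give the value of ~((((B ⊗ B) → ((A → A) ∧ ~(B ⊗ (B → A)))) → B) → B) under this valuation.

0.000

B ⊗ B = max(0, 0.335 + 0.335 − 1) = max(0, -0.330) = 0.000
A → A = min(1, 1 − 0.018 + 0.018) = min(1, 1.000) = 1.000
B → A = min(1, 1 − 0.335 + 0.018) = min(1, 0.683) = 0.683
B ⊗ (B → A) = max(0, 0.335 + 0.683 − 1) = max(0, 0.018) = 0.018
~(B ⊗ (B → A)) = 1 − 0.018 = 0.982
(A → A) ∧ ~(B ⊗ (B → A)) = min(1.000, 0.982) = 0.982
(B ⊗ B) → ((A → A) ∧ ~(B ⊗ (B → A))) = min(1, 1 − 0.000 + 0.982) = min(1, 1.982) = 1.000
((B ⊗ B) → ((A → A) ∧ ~(B ⊗ (B → A)))) → B = min(1, 1 − 1.000 + 0.335) = min(1, 0.335) = 0.335
(((B ⊗ B) → ((A → A) ∧ ~(B ⊗ (B → A)))) → B) → B = min(1, 1 − 0.335 + 0.335) = min(1, 1.000) = 1.000
~((((B ⊗ B) → ((A → A) ∧ ~(B ⊗ (B → A)))) → B) → B) = 1 − 1.000 = 0.000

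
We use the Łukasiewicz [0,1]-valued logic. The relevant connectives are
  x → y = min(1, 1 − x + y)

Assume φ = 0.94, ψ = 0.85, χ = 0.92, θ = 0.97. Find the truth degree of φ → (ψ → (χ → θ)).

χ → θ = min(1, 1 − 0.92 + 0.97) = min(1, 1.05) = 1.00
ψ → (χ → θ) = min(1, 1 − 0.85 + 1.00) = min(1, 1.15) = 1.00
φ → (ψ → (χ → θ)) = min(1, 1 − 0.94 + 1.00) = min(1, 1.06) = 1.00

1.00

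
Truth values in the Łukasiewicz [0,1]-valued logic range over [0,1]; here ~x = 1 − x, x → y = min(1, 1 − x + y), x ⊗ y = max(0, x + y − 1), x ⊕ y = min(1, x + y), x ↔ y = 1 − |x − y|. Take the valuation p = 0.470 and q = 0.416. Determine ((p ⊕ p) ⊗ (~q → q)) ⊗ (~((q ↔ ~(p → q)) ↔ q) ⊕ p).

0.464

p ⊕ p = min(1, 0.470 + 0.470) = min(1, 0.940) = 0.940
~q = 1 − 0.416 = 0.584
~q → q = min(1, 1 − 0.584 + 0.416) = min(1, 0.832) = 0.832
(p ⊕ p) ⊗ (~q → q) = max(0, 0.940 + 0.832 − 1) = max(0, 0.772) = 0.772
p → q = min(1, 1 − 0.470 + 0.416) = min(1, 0.946) = 0.946
~(p → q) = 1 − 0.946 = 0.054
q ↔ ~(p → q) = 1 − |0.416 − 0.054| = 1 − 0.362 = 0.638
(q ↔ ~(p → q)) ↔ q = 1 − |0.638 − 0.416| = 1 − 0.222 = 0.778
~((q ↔ ~(p → q)) ↔ q) = 1 − 0.778 = 0.222
~((q ↔ ~(p → q)) ↔ q) ⊕ p = min(1, 0.222 + 0.470) = min(1, 0.692) = 0.692
((p ⊕ p) ⊗ (~q → q)) ⊗ (~((q ↔ ~(p → q)) ↔ q) ⊕ p) = max(0, 0.772 + 0.692 − 1) = max(0, 0.464) = 0.464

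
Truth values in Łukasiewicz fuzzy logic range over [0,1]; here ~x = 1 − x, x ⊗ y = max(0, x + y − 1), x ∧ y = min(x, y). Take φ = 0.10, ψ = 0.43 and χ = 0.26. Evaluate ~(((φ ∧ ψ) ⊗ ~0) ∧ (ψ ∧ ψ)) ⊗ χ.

φ ∧ ψ = min(0.10, 0.43) = 0.10
~0 = 1 − 0.00 = 1.00
(φ ∧ ψ) ⊗ ~0 = max(0, 0.10 + 1.00 − 1) = max(0, 0.10) = 0.10
ψ ∧ ψ = min(0.43, 0.43) = 0.43
((φ ∧ ψ) ⊗ ~0) ∧ (ψ ∧ ψ) = min(0.10, 0.43) = 0.10
~(((φ ∧ ψ) ⊗ ~0) ∧ (ψ ∧ ψ)) = 1 − 0.10 = 0.90
~(((φ ∧ ψ) ⊗ ~0) ∧ (ψ ∧ ψ)) ⊗ χ = max(0, 0.90 + 0.26 − 1) = max(0, 0.16) = 0.16

0.16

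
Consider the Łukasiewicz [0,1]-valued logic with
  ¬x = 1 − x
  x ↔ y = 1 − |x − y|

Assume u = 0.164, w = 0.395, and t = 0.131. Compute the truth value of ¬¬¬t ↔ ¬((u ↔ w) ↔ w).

0.505

¬t = 1 − 0.131 = 0.869
¬¬t = 1 − 0.869 = 0.131
¬¬¬t = 1 − 0.131 = 0.869
u ↔ w = 1 − |0.164 − 0.395| = 1 − 0.231 = 0.769
(u ↔ w) ↔ w = 1 − |0.769 − 0.395| = 1 − 0.374 = 0.626
¬((u ↔ w) ↔ w) = 1 − 0.626 = 0.374
¬¬¬t ↔ ¬((u ↔ w) ↔ w) = 1 − |0.869 − 0.374| = 1 − 0.495 = 0.505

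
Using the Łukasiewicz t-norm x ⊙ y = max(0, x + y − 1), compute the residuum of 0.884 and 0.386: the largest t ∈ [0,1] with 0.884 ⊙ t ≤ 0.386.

The residuum of the Łukasiewicz t-norm gives the supremum: min(1, 1 − 0.884 + 0.386).
1 − 0.884 + 0.386 = 0.502, so t = min(1, 0.502) = 0.502.
Check: 0.884 ⊙ 0.502 = max(0, 0.386) = 0.386 ≤ 0.386.

0.502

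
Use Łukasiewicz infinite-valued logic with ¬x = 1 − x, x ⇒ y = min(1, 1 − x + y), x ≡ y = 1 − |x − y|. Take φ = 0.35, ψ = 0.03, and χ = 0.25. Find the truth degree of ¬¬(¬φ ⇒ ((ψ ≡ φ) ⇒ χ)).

0.92

¬φ = 1 − 0.35 = 0.65
ψ ≡ φ = 1 − |0.03 − 0.35| = 1 − 0.32 = 0.68
(ψ ≡ φ) ⇒ χ = min(1, 1 − 0.68 + 0.25) = min(1, 0.57) = 0.57
¬φ ⇒ ((ψ ≡ φ) ⇒ χ) = min(1, 1 − 0.65 + 0.57) = min(1, 0.92) = 0.92
¬(¬φ ⇒ ((ψ ≡ φ) ⇒ χ)) = 1 − 0.92 = 0.08
¬¬(¬φ ⇒ ((ψ ≡ φ) ⇒ χ)) = 1 − 0.08 = 0.92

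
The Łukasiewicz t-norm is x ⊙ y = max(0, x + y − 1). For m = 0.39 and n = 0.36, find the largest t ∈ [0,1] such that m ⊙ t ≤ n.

The residuum of the Łukasiewicz t-norm gives the supremum: min(1, 1 − 0.39 + 0.36).
1 − 0.39 + 0.36 = 0.97, so t = min(1, 0.97) = 0.97.
Check: 0.39 ⊙ 0.97 = max(0, 0.36) = 0.36 ≤ 0.36.

0.97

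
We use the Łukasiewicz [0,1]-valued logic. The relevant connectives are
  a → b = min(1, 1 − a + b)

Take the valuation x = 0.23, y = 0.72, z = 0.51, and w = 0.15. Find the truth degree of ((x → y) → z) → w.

0.64

x → y = min(1, 1 − 0.23 + 0.72) = min(1, 1.49) = 1.00
(x → y) → z = min(1, 1 − 1.00 + 0.51) = min(1, 0.51) = 0.51
((x → y) → z) → w = min(1, 1 − 0.51 + 0.15) = min(1, 0.64) = 0.64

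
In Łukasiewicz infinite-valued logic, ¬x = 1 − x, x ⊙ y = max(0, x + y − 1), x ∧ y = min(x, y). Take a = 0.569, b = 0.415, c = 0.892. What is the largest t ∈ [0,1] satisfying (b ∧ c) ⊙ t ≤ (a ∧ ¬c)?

0.693

b ∧ c = min(0.415, 0.892) = 0.415
So the left factor is b ∧ c = 0.415.
¬c = 1 − 0.892 = 0.108
a ∧ ¬c = min(0.569, 0.108) = 0.108
So the right-hand bound is a ∧ ¬c = 0.108.
The residuum of the Łukasiewicz t-norm gives the supremum: min(1, 1 − 0.415 + 0.108).
1 − 0.415 + 0.108 = 0.693, so t = min(1, 0.693) = 0.693.
Check: 0.415 ⊙ 0.693 = max(0, 0.108) = 0.108 ≤ 0.108.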